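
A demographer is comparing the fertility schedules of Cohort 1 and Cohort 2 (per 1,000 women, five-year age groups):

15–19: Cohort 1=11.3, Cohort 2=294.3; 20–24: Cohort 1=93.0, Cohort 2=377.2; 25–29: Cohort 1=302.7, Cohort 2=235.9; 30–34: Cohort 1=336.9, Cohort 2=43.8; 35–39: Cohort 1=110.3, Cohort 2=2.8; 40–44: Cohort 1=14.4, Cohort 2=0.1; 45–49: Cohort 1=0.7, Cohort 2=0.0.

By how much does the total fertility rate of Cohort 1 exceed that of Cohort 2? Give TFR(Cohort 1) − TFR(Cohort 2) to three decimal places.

Cohort 1:
  Sum of ASFRs = 11.3 + 93.0 + 302.7 + 336.9 + 110.3 + 14.4 + 0.7 = 869.3
  TFR = 5 × 869.3 / 1000 = 4.3465
Cohort 2:
  Sum of ASFRs = 294.3 + 377.2 + 235.9 + 43.8 + 2.8 + 0.1 + 0.0 = 954.1
  TFR = 5 × 954.1 / 1000 = 4.7705
Difference = 4.3465 − 4.7705 = -0.424

-0.424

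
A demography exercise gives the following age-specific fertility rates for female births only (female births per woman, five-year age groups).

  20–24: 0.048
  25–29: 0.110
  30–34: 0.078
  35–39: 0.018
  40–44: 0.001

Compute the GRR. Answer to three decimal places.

Sum of female ASFRs = 0.048 + 0.110 + 0.078 + 0.018 + 0.001 = 0.255
GRR = 5 × 0.255 = 1.275

1.275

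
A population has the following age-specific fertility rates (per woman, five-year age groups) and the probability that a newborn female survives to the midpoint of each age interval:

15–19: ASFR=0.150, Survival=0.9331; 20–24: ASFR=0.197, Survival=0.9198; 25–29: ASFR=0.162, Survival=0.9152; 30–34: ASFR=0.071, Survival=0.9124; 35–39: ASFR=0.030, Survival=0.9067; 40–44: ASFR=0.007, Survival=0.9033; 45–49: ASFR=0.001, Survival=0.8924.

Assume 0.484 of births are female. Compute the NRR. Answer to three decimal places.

Proportion female at birth = 0.484.
Weighting each age-specific rate by interval width and survival:
  15–19: 5 × 0.150 × 0.9331 = 0.69983
  20–24: 5 × 0.197 × 0.9198 = 0.90600
  25–29: 5 × 0.162 × 0.9152 = 0.74131
  30–34: 5 × 0.071 × 0.9124 = 0.32390
  35–39: 5 × 0.030 × 0.9067 = 0.13601
  40–44: 5 × 0.007 × 0.9033 = 0.03162
  45–49: 5 × 0.001 × 0.8924 = 0.00446
Sum = 2.84313
NRR = 0.484 × 2.84313 = 1.37607

1.376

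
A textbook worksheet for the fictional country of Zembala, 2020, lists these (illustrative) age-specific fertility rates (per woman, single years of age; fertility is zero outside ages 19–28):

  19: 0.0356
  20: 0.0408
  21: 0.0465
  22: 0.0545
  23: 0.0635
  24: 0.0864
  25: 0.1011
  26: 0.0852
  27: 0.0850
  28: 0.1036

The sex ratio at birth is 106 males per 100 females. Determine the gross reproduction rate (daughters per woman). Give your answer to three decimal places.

0.341

Proportion female at birth = 100 / (100 + 106) = 0.48544.
Sum of ASFRs = 0.0356 + 0.0408 + 0.0465 + 0.0545 + 0.0635 + 0.0864 + 0.1011 + 0.0852 + 0.0850 + 0.1036 = 0.7022
TFR = 0.7022
GRR = 0.48544 × 0.7022 = 0.34088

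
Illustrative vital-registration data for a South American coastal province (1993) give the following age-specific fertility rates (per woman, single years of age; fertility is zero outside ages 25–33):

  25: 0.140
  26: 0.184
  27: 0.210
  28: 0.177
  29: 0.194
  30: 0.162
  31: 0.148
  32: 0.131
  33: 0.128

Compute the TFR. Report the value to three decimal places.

Sum of ASFRs = 0.140 + 0.184 + 0.210 + 0.177 + 0.194 + 0.162 + 0.148 + 0.131 + 0.128 = 1.474
TFR = 1.474

1.474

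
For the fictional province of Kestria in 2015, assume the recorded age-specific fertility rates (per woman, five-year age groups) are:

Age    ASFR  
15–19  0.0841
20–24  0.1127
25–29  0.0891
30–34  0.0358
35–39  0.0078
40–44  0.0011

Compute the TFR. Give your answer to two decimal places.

1.65

Sum of ASFRs = 0.0841 + 0.1127 + 0.0891 + 0.0358 + 0.0078 + 0.0011 = 0.3306
TFR = 5 × 0.3306 = 1.653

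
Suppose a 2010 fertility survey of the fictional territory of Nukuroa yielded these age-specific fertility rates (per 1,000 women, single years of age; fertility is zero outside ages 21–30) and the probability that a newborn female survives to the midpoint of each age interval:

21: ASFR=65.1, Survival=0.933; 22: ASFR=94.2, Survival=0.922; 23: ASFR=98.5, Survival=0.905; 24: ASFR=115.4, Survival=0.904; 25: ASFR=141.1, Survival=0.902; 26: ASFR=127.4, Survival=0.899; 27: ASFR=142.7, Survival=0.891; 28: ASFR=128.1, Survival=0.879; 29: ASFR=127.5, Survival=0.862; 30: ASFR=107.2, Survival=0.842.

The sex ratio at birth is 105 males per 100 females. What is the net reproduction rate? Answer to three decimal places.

Proportion female at birth = 100 / (100 + 105) = 0.48780.
Per-age-group product (1 × ASFR × survival probability):
  21: 1 × 65.1/1000 × 0.933 = 0.06074
  22: 1 × 94.2/1000 × 0.922 = 0.08685
  23: 1 × 98.5/1000 × 0.905 = 0.08914
  24: 1 × 115.4/1000 × 0.904 = 0.10432
  25: 1 × 141.1/1000 × 0.902 = 0.12727
  26: 1 × 127.4/1000 × 0.899 = 0.11453
  27: 1 × 142.7/1000 × 0.891 = 0.12715
  28: 1 × 128.1/1000 × 0.879 = 0.11260
  29: 1 × 127.5/1000 × 0.862 = 0.10991
  30: 1 × 107.2/1000 × 0.842 = 0.09026
Sum = 1.02277
NRR = 0.48780 × 1.02277 = 0.49891
NRR < 1, so the cohort does not fully replace itself.

0.499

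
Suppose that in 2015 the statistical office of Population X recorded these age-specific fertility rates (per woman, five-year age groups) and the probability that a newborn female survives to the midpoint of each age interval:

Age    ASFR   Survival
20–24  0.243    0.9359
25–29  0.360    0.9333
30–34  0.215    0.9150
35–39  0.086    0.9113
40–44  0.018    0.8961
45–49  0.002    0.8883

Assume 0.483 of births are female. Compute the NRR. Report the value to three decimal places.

2.068

Proportion female at birth = 0.483.
Per-age-group product (5 × ASFR × survival probability):
  20–24: 5 × 0.243 × 0.9359 = 1.13712
  25–29: 5 × 0.360 × 0.9333 = 1.67994
  30–34: 5 × 0.215 × 0.9150 = 0.98363
  35–39: 5 × 0.086 × 0.9113 = 0.39186
  40–44: 5 × 0.018 × 0.8961 = 0.08065
  45–49: 5 × 0.002 × 0.8883 = 0.00888
Sum = 4.28208
NRR = 0.483 × 4.28208 = 2.06824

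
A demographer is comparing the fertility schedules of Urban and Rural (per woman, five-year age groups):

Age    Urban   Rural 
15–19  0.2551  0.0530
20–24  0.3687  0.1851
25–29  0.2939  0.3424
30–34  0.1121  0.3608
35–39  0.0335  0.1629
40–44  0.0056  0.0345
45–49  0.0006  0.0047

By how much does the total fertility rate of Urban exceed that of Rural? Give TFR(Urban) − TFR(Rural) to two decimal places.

-0.37

Urban:
  Sum of ASFRs = 0.2551 + 0.3687 + 0.2939 + 0.1121 + 0.0335 + 0.0056 + 0.0006 = 1.0695
  TFR = 5 × 1.0695 = 5.3475
Rural:
  Sum of ASFRs = 0.0530 + 0.1851 + 0.3424 + 0.3608 + 0.1629 + 0.0345 + 0.0047 = 1.1434
  TFR = 5 × 1.1434 = 5.717
Difference = 5.3475 − 5.717 = -0.3695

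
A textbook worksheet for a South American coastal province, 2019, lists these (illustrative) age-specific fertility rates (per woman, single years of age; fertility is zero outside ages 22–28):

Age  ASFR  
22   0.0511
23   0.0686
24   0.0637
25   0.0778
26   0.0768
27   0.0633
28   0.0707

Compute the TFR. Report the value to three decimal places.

Sum of ASFRs = 0.0511 + 0.0686 + 0.0637 + 0.0778 + 0.0768 + 0.0633 + 0.0707 = 0.4720
TFR = 0.472

0.472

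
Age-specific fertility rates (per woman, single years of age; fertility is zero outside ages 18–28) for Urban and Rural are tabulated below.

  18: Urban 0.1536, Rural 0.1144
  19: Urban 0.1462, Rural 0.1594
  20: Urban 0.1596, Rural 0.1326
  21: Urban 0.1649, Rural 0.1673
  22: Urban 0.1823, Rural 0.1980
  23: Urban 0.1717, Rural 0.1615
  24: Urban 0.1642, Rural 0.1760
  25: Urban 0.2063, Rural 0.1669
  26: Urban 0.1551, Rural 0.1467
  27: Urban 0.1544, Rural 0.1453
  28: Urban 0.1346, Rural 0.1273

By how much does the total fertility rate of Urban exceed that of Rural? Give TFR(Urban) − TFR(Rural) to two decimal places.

0.10

Urban:
  Sum of ASFRs = 0.1536 + 0.1462 + 0.1596 + 0.1649 + 0.1823 + 0.1717 + 0.1642 + 0.2063 + 0.1551 + 0.1544 + 0.1346 = 1.7929
  TFR = 1.7929
Rural:
  Sum of ASFRs = 0.1144 + 0.1594 + 0.1326 + 0.1673 + 0.1980 + 0.1615 + 0.1760 + 0.1669 + 0.1467 + 0.1453 + 0.1273 = 1.6954
  TFR = 1.6954
Difference = 1.7929 − 1.6954 = 0.0975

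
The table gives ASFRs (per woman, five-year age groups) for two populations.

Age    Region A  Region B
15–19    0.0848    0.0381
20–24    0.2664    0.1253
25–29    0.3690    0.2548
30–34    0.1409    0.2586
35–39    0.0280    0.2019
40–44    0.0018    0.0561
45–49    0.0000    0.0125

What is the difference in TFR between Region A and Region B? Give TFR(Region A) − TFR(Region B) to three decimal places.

Region A:
  Sum of ASFRs = 0.0848 + 0.2664 + 0.3690 + 0.1409 + 0.0280 + 0.0018 + 0.0000 = 0.8909
  TFR = 5 × 0.8909 = 4.4545
Region B:
  Sum of ASFRs = 0.0381 + 0.1253 + 0.2548 + 0.2586 + 0.2019 + 0.0561 + 0.0125 = 0.9473
  TFR = 5 × 0.9473 = 4.7365
Difference = 4.4545 − 4.7365 = -0.282

-0.282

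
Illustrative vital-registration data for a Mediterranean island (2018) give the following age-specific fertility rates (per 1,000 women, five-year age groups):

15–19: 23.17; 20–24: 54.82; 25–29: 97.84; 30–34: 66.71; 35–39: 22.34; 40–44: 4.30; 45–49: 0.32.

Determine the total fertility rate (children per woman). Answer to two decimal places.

1.35

Sum of ASFRs = 23.17 + 54.82 + 97.84 + 66.71 + 22.34 + 4.30 + 0.32 = 269.50
TFR = 5 × 269.50 / 1000 = 1.3475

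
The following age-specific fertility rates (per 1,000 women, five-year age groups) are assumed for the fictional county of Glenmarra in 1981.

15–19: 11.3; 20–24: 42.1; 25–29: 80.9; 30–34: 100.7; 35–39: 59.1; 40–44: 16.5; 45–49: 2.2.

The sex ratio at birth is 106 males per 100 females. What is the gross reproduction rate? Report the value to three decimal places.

0.759

Proportion female at birth = 100 / (100 + 106) = 0.48544.
Sum of ASFRs = 11.3 + 42.1 + 80.9 + 100.7 + 59.1 + 16.5 + 2.2 = 312.8
TFR = 5 × 312.8 / 1000 = 1.564
GRR = 0.48544 × 1.564 = 0.75923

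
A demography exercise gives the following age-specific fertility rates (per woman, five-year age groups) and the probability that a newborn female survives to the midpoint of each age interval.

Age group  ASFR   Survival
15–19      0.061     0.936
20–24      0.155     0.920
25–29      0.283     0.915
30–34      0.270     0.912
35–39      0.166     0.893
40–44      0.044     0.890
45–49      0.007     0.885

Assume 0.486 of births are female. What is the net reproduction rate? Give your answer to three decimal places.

Proportion female at birth = 0.486.
Survival-weighted fertility by age (5·fₓ·Sₓ):
  15–19: 5 × 0.061 × 0.936 = 0.28548
  20–24: 5 × 0.155 × 0.920 = 0.71300
  25–29: 5 × 0.283 × 0.915 = 1.29473
  30–34: 5 × 0.270 × 0.912 = 1.23120
  35–39: 5 × 0.166 × 0.893 = 0.74119
  40–44: 5 × 0.044 × 0.890 = 0.19580
  45–49: 5 × 0.007 × 0.885 = 0.03098
Sum = 4.49238
NRR = 0.486 × 4.49238 = 2.18330

2.183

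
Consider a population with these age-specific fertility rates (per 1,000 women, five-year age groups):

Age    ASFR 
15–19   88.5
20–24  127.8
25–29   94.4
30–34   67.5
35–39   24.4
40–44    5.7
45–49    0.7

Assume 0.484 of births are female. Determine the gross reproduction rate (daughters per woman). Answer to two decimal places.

Proportion female at birth = 0.484.
Sum of ASFRs = 88.5 + 127.8 + 94.4 + 67.5 + 24.4 + 5.7 + 0.7 = 409.0
TFR = 5 × 409.0 / 1000 = 2.045
GRR = 0.484 × 2.045 = 0.98978

0.99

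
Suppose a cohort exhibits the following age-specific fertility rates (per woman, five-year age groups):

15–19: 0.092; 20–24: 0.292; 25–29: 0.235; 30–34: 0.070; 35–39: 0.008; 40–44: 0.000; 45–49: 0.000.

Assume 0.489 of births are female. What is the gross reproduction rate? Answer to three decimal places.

1.704

Proportion female at birth = 0.489.
Sum of ASFRs = 0.092 + 0.292 + 0.235 + 0.070 + 0.008 + 0.000 + 0.000 = 0.697
TFR = 5 × 0.697 = 3.485
GRR = 0.489 × 3.485 = 1.70417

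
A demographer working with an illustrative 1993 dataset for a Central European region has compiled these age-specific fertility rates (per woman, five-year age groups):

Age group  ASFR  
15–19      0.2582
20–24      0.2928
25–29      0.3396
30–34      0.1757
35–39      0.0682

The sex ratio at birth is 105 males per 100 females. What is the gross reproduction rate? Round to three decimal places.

2.767

Proportion female at birth = 100 / (100 + 105) = 0.48780.
Sum of ASFRs = 0.2582 + 0.2928 + 0.3396 + 0.1757 + 0.0682 = 1.1345
TFR = 5 × 1.1345 = 5.6725
GRR = 0.48780 × 5.6725 = 2.76705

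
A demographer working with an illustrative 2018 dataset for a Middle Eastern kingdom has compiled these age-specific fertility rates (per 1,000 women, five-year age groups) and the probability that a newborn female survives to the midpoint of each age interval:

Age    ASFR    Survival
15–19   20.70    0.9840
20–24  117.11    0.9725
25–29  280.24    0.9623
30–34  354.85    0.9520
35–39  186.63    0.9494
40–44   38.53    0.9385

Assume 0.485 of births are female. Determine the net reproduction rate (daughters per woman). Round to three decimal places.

Proportion female at birth = 0.485.
Weighting each age-specific rate by interval width and survival:
  15–19: 5 × 20.70/1000 × 0.9840 = 0.10184
  20–24: 5 × 117.11/1000 × 0.9725 = 0.56945
  25–29: 5 × 280.24/1000 × 0.9623 = 1.34837
  30–34: 5 × 354.85/1000 × 0.9520 = 1.68909
  35–39: 5 × 186.63/1000 × 0.9494 = 0.88593
  40–44: 5 × 38.53/1000 × 0.9385 = 0.18080
Sum = 4.77548
NRR = 0.485 × 4.77548 = 2.31611
NRR > 1, so each generation more than replaces itself.

2.316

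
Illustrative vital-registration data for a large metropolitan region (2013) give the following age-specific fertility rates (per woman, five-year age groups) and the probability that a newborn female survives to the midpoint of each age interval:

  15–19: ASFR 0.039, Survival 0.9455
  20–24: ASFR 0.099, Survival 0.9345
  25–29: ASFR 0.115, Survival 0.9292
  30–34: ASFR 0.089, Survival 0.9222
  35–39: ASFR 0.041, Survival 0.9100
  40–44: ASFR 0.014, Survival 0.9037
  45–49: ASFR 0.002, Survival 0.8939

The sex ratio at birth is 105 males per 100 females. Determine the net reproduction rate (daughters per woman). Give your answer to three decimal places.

Proportion female at birth = 100 / (100 + 105) = 0.48780.
Each age group contributes 5 × ASFR × survival:
  15–19: 5 × 0.039 × 0.9455 = 0.18437
  20–24: 5 × 0.099 × 0.9345 = 0.46258
  25–29: 5 × 0.115 × 0.9292 = 0.53429
  30–34: 5 × 0.089 × 0.9222 = 0.41038
  35–39: 5 × 0.041 × 0.9100 = 0.18655
  40–44: 5 × 0.014 × 0.9037 = 0.06326
  45–49: 5 × 0.002 × 0.8939 = 0.00894
Sum = 1.85037
NRR = 0.48780 × 1.85037 = 0.90261
With NRR below 1 the population is below replacement fertility.

0.903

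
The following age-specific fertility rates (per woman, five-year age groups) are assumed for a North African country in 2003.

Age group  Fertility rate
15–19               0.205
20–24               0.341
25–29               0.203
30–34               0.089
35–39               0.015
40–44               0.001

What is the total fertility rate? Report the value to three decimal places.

Sum of ASFRs = 0.205 + 0.341 + 0.203 + 0.089 + 0.015 + 0.001 = 0.854
TFR = 5 × 0.854 = 4.27

4.270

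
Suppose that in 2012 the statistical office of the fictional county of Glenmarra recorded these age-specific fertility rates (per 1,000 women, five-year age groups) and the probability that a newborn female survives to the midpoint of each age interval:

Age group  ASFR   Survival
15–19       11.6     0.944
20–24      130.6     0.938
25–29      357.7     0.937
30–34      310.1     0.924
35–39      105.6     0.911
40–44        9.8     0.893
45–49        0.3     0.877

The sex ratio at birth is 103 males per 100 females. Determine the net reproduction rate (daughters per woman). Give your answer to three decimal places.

Proportion female at birth = 100 / (100 + 103) = 0.49261.
Survival-weighted fertility by age (5·fₓ·Sₓ):
  15–19: 5 × 11.6/1000 × 0.944 = 0.05475
  20–24: 5 × 130.6/1000 × 0.938 = 0.61251
  25–29: 5 × 357.7/1000 × 0.937 = 1.67582
  30–34: 5 × 310.1/1000 × 0.924 = 1.43266
  35–39: 5 × 105.6/1000 × 0.911 = 0.48101
  40–44: 5 × 9.8/1000 × 0.893 = 0.04376
  45–49: 5 × 0.3/1000 × 0.877 = 0.00132
Sum = 4.30183
NRR = 0.49261 × 4.30183 = 2.11912
With NRR above 1 the population is above replacement fertility.

2.119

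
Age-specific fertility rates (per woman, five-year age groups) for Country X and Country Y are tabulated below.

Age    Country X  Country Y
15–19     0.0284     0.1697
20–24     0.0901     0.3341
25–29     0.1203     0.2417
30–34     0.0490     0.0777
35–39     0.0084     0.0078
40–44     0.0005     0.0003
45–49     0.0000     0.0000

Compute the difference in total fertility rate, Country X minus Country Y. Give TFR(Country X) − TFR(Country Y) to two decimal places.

Country X:
  Sum of ASFRs = 0.0284 + 0.0901 + 0.1203 + 0.0490 + 0.0084 + 0.0005 + 0.0000 = 0.2967
  TFR = 5 × 0.2967 = 1.4835
Country Y:
  Sum of ASFRs = 0.1697 + 0.3341 + 0.2417 + 0.0777 + 0.0078 + 0.0003 + 0.0000 = 0.8313
  TFR = 5 × 0.8313 = 4.1565
Difference = 1.4835 − 4.1565 = -2.673

-2.67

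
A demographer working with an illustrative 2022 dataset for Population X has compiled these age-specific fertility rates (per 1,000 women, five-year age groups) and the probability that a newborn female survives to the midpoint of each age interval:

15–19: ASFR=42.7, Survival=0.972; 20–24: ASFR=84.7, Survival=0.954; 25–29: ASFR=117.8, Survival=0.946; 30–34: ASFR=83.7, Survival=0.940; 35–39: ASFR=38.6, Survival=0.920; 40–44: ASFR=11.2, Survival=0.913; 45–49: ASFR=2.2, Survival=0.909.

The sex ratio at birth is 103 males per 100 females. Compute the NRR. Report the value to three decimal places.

0.887

Proportion female at birth = 100 / (100 + 103) = 0.49261.
Each age group contributes 5 × ASFR × survival:
  15–19: 5 × 42.7/1000 × 0.972 = 0.20752
  20–24: 5 × 84.7/1000 × 0.954 = 0.40402
  25–29: 5 × 117.8/1000 × 0.946 = 0.55719
  30–34: 5 × 83.7/1000 × 0.940 = 0.39339
  35–39: 5 × 38.6/1000 × 0.920 = 0.17756
  40–44: 5 × 11.2/1000 × 0.913 = 0.05113
  45–49: 5 × 2.2/1000 × 0.909 = 0.01000
Sum = 1.80081
NRR = 0.49261 × 1.80081 = 0.88710
An NRR under 1 implies long-run decline under these rates.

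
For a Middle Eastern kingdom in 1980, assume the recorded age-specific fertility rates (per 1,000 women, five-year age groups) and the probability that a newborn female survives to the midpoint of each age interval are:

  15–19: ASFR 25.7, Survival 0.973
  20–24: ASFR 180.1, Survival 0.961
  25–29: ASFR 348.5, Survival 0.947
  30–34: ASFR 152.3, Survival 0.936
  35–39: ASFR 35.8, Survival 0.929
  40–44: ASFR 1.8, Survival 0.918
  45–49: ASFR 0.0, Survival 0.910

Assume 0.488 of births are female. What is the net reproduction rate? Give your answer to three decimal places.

1.722

Proportion female at birth = 0.488.
Weighting each age-specific rate by interval width and survival:
  15–19: 5 × 25.7/1000 × 0.973 = 0.12503
  20–24: 5 × 180.1/1000 × 0.961 = 0.86538
  25–29: 5 × 348.5/1000 × 0.947 = 1.65015
  30–34: 5 × 152.3/1000 × 0.936 = 0.71276
  35–39: 5 × 35.8/1000 × 0.929 = 0.16629
  40–44: 5 × 1.8/1000 × 0.918 = 0.00826
  45–49: 5 × 0.0/1000 × 0.910 = 0.00000
Sum = 3.52787
NRR = 0.488 × 3.52787 = 1.72160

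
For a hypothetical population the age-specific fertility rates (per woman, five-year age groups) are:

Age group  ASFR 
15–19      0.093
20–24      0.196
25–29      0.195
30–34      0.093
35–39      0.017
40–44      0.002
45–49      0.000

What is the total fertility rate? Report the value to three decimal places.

2.980

Sum of ASFRs = 0.093 + 0.196 + 0.195 + 0.093 + 0.017 + 0.002 + 0.000 = 0.596
TFR = 5 × 0.596 = 2.98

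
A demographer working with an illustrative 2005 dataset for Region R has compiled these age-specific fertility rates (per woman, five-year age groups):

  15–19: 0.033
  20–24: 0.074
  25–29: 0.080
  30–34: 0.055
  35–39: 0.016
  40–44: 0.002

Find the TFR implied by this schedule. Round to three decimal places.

Sum of ASFRs = 0.033 + 0.074 + 0.080 + 0.055 + 0.016 + 0.002 = 0.260
TFR = 5 × 0.260 = 1.3

1.300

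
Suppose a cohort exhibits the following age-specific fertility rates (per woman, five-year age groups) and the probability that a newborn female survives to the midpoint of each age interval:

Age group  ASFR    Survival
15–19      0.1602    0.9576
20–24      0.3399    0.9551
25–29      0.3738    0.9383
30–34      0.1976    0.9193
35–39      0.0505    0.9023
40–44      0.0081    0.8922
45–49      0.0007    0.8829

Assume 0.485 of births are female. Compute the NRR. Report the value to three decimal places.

Proportion female at birth = 0.485.
Each age group contributes 5 × ASFR × survival:
  15–19: 5 × 0.1602 × 0.9576 = 0.76704
  20–24: 5 × 0.3399 × 0.9551 = 1.62319
  25–29: 5 × 0.3738 × 0.9383 = 1.75368
  30–34: 5 × 0.1976 × 0.9193 = 0.90827
  35–39: 5 × 0.0505 × 0.9023 = 0.22783
  40–44: 5 × 0.0081 × 0.8922 = 0.03613
  45–49: 5 × 0.0007 × 0.8829 = 0.00309
Sum = 5.31923
NRR = 0.485 × 5.31923 = 2.57983
NRR > 1, so each generation more than replaces itself.

2.580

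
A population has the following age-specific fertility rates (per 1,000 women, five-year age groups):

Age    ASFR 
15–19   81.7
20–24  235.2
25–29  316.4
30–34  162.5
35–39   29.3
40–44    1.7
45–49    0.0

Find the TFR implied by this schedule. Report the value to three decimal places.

4.134

Sum of ASFRs = 81.7 + 235.2 + 316.4 + 162.5 + 29.3 + 1.7 + 0.0 = 826.8
TFR = 5 × 826.8 / 1000 = 4.134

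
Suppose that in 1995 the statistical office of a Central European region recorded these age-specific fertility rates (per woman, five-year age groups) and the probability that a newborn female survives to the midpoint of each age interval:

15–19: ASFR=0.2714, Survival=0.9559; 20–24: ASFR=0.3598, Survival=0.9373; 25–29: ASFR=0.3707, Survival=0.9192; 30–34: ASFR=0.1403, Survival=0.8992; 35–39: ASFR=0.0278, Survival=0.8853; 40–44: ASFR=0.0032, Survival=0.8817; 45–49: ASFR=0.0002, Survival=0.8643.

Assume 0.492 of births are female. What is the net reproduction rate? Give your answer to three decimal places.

2.684

Proportion female at birth = 0.492.
Each age group contributes 5 × ASFR × survival:
  15–19: 5 × 0.2714 × 0.9559 = 1.29716
  20–24: 5 × 0.3598 × 0.9373 = 1.68620
  25–29: 5 × 0.3707 × 0.9192 = 1.70374
  30–34: 5 × 0.1403 × 0.8992 = 0.63079
  35–39: 5 × 0.0278 × 0.8853 = 0.12306
  40–44: 5 × 0.0032 × 0.8817 = 0.01411
  45–49: 5 × 0.0002 × 0.8643 = 0.00086
Sum = 5.45592
NRR = 0.492 × 5.45592 = 2.68431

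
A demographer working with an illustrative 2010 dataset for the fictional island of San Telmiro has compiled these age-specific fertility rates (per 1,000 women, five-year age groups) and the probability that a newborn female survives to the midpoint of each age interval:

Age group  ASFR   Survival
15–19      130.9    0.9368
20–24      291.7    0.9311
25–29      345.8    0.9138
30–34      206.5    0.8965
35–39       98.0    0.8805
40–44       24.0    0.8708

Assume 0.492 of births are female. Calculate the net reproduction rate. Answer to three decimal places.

2.466

Proportion female at birth = 0.492.
Per-age-group product (5 × ASFR × survival probability):
  15–19: 5 × 130.9/1000 × 0.9368 = 0.61314
  20–24: 5 × 291.7/1000 × 0.9311 = 1.35801
  25–29: 5 × 345.8/1000 × 0.9138 = 1.57996
  30–34: 5 × 206.5/1000 × 0.8965 = 0.92564
  35–39: 5 × 98.0/1000 × 0.8805 = 0.43145
  40–44: 5 × 24.0/1000 × 0.8708 = 0.10450
Sum = 5.01270
NRR = 0.492 × 5.01270 = 2.46625
With NRR above 1 the population is above replacement fertility.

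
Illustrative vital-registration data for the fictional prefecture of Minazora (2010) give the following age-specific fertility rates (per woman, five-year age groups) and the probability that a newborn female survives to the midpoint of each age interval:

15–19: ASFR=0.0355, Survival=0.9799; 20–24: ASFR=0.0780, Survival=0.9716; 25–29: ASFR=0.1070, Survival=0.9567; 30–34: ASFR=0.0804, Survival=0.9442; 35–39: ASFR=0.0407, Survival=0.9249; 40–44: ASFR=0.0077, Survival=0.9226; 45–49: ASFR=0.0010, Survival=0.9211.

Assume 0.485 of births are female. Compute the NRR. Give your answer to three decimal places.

Proportion female at birth = 0.485.
Survival-weighted fertility by age (5·fₓ·Sₓ):
  15–19: 5 × 0.0355 × 0.9799 = 0.17393
  20–24: 5 × 0.0780 × 0.9716 = 0.37892
  25–29: 5 × 0.1070 × 0.9567 = 0.51183
  30–34: 5 × 0.0804 × 0.9442 = 0.37957
  35–39: 5 × 0.0407 × 0.9249 = 0.18822
  40–44: 5 × 0.0077 × 0.9226 = 0.03552
  45–49: 5 × 0.0010 × 0.9211 = 0.00461
Sum = 1.67260
NRR = 0.485 × 1.67260 = 0.81121

0.811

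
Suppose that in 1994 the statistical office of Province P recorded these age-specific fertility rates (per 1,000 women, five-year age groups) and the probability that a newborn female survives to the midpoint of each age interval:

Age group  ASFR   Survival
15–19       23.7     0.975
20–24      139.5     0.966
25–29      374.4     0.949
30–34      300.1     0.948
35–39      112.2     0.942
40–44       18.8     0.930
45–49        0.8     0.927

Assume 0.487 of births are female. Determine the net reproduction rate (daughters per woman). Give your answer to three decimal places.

Proportion female at birth = 0.487.
Each age group contributes 5 × ASFR × survival:
  15–19: 5 × 23.7/1000 × 0.975 = 0.11554
  20–24: 5 × 139.5/1000 × 0.966 = 0.67379
  25–29: 5 × 374.4/1000 × 0.949 = 1.77653
  30–34: 5 × 300.1/1000 × 0.948 = 1.42247
  35–39: 5 × 112.2/1000 × 0.942 = 0.52846
  40–44: 5 × 18.8/1000 × 0.930 = 0.08742
  45–49: 5 × 0.8/1000 × 0.927 = 0.00371
Sum = 4.60792
NRR = 0.487 × 4.60792 = 2.24406

2.244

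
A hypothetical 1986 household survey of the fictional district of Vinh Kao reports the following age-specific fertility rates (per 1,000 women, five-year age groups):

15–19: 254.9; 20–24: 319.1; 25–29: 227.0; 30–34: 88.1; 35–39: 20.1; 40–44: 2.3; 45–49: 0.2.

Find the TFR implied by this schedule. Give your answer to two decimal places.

4.56

Sum of ASFRs = 254.9 + 319.1 + 227.0 + 88.1 + 20.1 + 2.3 + 0.2 = 911.7
TFR = 5 × 911.7 / 1000 = 4.5585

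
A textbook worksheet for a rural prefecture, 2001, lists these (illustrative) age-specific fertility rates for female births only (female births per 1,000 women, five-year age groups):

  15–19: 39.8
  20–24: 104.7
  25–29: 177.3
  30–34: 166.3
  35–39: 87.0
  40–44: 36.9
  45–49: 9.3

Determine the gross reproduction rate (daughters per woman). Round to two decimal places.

3.11

Sum of female ASFRs = 39.8 + 104.7 + 177.3 + 166.3 + 87.0 + 36.9 + 9.3 = 621.3
GRR = 5 × 621.3 / 1000 = 3.1065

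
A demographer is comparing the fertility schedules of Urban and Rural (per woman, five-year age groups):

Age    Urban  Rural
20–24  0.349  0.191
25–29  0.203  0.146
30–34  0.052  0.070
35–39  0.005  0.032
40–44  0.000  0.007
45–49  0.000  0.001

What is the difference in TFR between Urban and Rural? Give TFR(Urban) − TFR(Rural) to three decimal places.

0.810

Urban:
  Sum of ASFRs = 0.349 + 0.203 + 0.052 + 0.005 + 0.000 + 0.000 = 0.609
  TFR = 5 × 0.609 = 3.045
Rural:
  Sum of ASFRs = 0.191 + 0.146 + 0.070 + 0.032 + 0.007 + 0.001 = 0.447
  TFR = 5 × 0.447 = 2.235
Difference = 3.045 − 2.235 = 0.81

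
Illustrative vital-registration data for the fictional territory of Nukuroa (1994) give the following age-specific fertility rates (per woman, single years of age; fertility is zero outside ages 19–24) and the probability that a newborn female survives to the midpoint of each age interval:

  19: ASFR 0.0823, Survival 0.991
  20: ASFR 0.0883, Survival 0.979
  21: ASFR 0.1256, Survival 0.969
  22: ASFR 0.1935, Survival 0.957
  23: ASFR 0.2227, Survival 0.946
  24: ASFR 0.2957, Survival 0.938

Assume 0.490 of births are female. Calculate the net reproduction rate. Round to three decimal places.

Proportion female at birth = 0.490.
Survival-weighted fertility by age (1·fₓ·Sₓ):
  19: 1 × 0.0823 × 0.991 = 0.08156
  20: 1 × 0.0883 × 0.979 = 0.08645
  21: 1 × 0.1256 × 0.969 = 0.12171
  22: 1 × 0.1935 × 0.957 = 0.18518
  23: 1 × 0.2227 × 0.946 = 0.21067
  24: 1 × 0.2957 × 0.938 = 0.27737
Sum = 0.96294
NRR = 0.490 × 0.96294 = 0.47184

0.472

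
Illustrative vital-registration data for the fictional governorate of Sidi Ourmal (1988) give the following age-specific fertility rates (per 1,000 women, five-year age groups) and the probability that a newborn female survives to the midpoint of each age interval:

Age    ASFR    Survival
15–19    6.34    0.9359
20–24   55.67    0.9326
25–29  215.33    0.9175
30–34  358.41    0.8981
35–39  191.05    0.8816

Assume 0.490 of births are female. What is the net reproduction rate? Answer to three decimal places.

Proportion female at birth = 0.490.
Survival-weighted fertility by age (5·fₓ·Sₓ):
  15–19: 5 × 6.34/1000 × 0.9359 = 0.02967
  20–24: 5 × 55.67/1000 × 0.9326 = 0.25959
  25–29: 5 × 215.33/1000 × 0.9175 = 0.98783
  30–34: 5 × 358.41/1000 × 0.8981 = 1.60944
  35–39: 5 × 191.05/1000 × 0.8816 = 0.84215
Sum = 3.72868
NRR = 0.490 × 3.72868 = 1.82705
With NRR above 1 the population is above replacement fertility.

1.827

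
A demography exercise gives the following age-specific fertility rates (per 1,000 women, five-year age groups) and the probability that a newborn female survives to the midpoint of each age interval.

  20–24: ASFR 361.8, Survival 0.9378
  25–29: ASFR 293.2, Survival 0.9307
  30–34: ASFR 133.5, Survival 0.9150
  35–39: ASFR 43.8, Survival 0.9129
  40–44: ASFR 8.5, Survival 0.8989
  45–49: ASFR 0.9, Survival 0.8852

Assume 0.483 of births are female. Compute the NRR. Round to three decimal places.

1.890

Proportion female at birth = 0.483.
Per-age-group product (5 × ASFR × survival probability):
  20–24: 5 × 361.8/1000 × 0.9378 = 1.69648
  25–29: 5 × 293.2/1000 × 0.9307 = 1.36441
  30–34: 5 × 133.5/1000 × 0.9150 = 0.61076
  35–39: 5 × 43.8/1000 × 0.9129 = 0.19993
  40–44: 5 × 8.5/1000 × 0.8989 = 0.03820
  45–49: 5 × 0.9/1000 × 0.8852 = 0.00398
Sum = 3.91376
NRR = 0.483 × 3.91376 = 1.89035
An NRR exceeding 1 indicates intrinsic growth under these rates.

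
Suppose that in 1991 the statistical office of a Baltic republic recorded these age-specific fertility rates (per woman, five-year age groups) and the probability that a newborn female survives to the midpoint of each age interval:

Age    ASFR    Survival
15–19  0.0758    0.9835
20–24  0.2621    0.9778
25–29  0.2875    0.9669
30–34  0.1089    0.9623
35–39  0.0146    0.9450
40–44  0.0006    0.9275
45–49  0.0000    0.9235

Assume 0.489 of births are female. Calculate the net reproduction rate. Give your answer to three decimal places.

Proportion female at birth = 0.489.
Per-age-group product (5 × ASFR × survival probability):
  15–19: 5 × 0.0758 × 0.9835 = 0.37275
  20–24: 5 × 0.2621 × 0.9778 = 1.28141
  25–29: 5 × 0.2875 × 0.9669 = 1.38992
  30–34: 5 × 0.1089 × 0.9623 = 0.52397
  35–39: 5 × 0.0146 × 0.9450 = 0.06899
  40–44: 5 × 0.0006 × 0.9275 = 0.00278
  45–49: 5 × 0.0000 × 0.9235 = 0.00000
Sum = 3.63982
NRR = 0.489 × 3.63982 = 1.77987

1.780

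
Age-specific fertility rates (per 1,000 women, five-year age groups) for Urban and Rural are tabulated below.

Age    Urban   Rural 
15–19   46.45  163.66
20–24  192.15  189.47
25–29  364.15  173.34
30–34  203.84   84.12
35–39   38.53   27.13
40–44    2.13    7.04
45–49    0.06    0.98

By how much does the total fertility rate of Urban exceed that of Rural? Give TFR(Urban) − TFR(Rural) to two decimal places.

1.01

Urban:
  Sum of ASFRs = 46.45 + 192.15 + 364.15 + 203.84 + 38.53 + 2.13 + 0.06 = 847.31
  TFR = 5 × 847.31 / 1000 = 4.23655
Rural:
  Sum of ASFRs = 163.66 + 189.47 + 173.34 + 84.12 + 27.13 + 7.04 + 0.98 = 645.74
  TFR = 5 × 645.74 / 1000 = 3.2287
Difference = 4.23655 − 3.2287 = 1.00785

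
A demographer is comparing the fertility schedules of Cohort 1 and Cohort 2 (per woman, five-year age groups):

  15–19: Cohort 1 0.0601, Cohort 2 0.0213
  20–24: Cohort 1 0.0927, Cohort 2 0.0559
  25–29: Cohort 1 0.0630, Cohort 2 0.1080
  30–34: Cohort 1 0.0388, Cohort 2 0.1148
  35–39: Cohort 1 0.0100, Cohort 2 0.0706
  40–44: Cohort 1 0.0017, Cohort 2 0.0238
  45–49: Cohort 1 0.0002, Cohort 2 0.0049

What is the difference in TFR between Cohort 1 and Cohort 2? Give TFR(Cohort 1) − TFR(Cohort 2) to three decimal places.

-0.664

Cohort 1:
  Sum of ASFRs = 0.0601 + 0.0927 + 0.0630 + 0.0388 + 0.0100 + 0.0017 + 0.0002 = 0.2665
  TFR = 5 × 0.2665 = 1.3325
Cohort 2:
  Sum of ASFRs = 0.0213 + 0.0559 + 0.1080 + 0.1148 + 0.0706 + 0.0238 + 0.0049 = 0.3993
  TFR = 5 × 0.3993 = 1.9965
Difference = 1.3325 − 1.9965 = -0.664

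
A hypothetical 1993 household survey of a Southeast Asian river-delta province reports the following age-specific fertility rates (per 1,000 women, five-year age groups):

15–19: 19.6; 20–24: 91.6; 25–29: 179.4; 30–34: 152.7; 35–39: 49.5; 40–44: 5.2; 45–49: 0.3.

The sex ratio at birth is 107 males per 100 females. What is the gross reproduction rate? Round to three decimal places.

1.204

Proportion female at birth = 100 / (100 + 107) = 0.48309.
Sum of ASFRs = 19.6 + 91.6 + 179.4 + 152.7 + 49.5 + 5.2 + 0.3 = 498.3
TFR = 5 × 498.3 / 1000 = 2.4915
GRR = 0.48309 × 2.4915 = 1.20362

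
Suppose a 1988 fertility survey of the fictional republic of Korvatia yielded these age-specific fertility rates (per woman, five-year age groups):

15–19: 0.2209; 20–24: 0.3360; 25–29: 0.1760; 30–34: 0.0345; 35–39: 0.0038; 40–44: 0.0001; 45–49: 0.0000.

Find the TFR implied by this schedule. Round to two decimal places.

Sum of ASFRs = 0.2209 + 0.3360 + 0.1760 + 0.0345 + 0.0038 + 0.0001 + 0.0000 = 0.7713
TFR = 5 × 0.7713 = 3.8565

3.86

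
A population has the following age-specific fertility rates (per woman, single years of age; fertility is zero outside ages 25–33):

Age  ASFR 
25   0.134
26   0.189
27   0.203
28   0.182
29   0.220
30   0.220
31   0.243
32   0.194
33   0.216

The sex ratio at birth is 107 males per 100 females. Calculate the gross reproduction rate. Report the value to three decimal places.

0.870

Proportion female at birth = 100 / (100 + 107) = 0.48309.
Sum of ASFRs = 0.134 + 0.189 + 0.203 + 0.182 + 0.220 + 0.220 + 0.243 + 0.194 + 0.216 = 1.801
TFR = 1.801
GRR = 0.48309 × 1.801 = 0.87005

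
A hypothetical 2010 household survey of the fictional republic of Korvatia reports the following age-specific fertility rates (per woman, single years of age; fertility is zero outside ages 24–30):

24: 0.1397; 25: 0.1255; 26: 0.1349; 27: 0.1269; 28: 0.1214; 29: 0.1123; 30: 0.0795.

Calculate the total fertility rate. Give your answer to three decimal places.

0.840

Sum of ASFRs = 0.1397 + 0.1255 + 0.1349 + 0.1269 + 0.1214 + 0.1123 + 0.0795 = 0.8402
TFR = 0.8402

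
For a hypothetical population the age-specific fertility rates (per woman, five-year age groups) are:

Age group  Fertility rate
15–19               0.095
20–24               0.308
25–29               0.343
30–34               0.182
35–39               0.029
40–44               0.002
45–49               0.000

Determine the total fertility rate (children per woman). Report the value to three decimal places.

Sum of ASFRs = 0.095 + 0.308 + 0.343 + 0.182 + 0.029 + 0.002 + 0.000 = 0.959
TFR = 5 × 0.959 = 4.795

4.795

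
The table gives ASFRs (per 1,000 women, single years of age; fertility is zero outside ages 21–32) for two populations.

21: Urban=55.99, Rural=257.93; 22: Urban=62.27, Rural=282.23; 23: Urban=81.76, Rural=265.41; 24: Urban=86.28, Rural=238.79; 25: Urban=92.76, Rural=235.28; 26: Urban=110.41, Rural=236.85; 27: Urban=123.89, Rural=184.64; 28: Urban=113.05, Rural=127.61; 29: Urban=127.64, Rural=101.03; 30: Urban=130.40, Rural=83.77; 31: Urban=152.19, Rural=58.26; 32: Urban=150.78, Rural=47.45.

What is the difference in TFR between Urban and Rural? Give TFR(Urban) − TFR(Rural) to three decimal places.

-0.832

Urban:
  Sum of ASFRs = 55.99 + 62.27 + 81.76 + 86.28 + 92.76 + 110.41 + 123.89 + 113.05 + 127.64 + 130.40 + 152.19 + 150.78 = 1287.42
  TFR = 1287.42 / 1000 = 1.28742
Rural:
  Sum of ASFRs = 257.93 + 282.23 + 265.41 + 238.79 + 235.28 + 236.85 + 184.64 + 127.61 + 101.03 + 83.77 + 58.26 + 47.45 = 2119.25
  TFR = 2119.25 / 1000 = 2.11925
Difference = 1.28742 − 2.11925 = -0.83183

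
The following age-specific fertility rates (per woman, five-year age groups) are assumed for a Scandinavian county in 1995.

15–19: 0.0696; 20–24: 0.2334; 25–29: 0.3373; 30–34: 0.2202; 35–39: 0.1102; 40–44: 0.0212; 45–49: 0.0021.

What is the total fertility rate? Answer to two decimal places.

Sum of ASFRs = 0.0696 + 0.2334 + 0.3373 + 0.2202 + 0.1102 + 0.0212 + 0.0021 = 0.9940
TFR = 5 × 0.9940 = 4.97

4.97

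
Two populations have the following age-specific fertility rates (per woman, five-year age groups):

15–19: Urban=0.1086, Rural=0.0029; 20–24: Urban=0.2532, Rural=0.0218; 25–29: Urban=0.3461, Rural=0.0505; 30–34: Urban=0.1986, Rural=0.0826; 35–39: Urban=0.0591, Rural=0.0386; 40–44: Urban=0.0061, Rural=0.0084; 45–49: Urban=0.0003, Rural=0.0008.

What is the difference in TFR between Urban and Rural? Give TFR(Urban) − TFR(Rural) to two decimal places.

Urban:
  Sum of ASFRs = 0.1086 + 0.2532 + 0.3461 + 0.1986 + 0.0591 + 0.0061 + 0.0003 = 0.9720
  TFR = 5 × 0.9720 = 4.86
Rural:
  Sum of ASFRs = 0.0029 + 0.0218 + 0.0505 + 0.0826 + 0.0386 + 0.0084 + 0.0008 = 0.2056
  TFR = 5 × 0.2056 = 1.028
Difference = 4.86 − 1.028 = 3.832

3.83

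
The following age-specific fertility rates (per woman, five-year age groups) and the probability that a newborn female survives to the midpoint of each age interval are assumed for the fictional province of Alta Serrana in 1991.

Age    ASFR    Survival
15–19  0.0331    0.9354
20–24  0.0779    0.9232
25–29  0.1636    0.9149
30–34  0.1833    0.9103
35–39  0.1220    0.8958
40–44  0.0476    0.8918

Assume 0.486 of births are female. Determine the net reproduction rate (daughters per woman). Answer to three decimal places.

Proportion female at birth = 0.486.
Per-age-group product (5 × ASFR × survival probability):
  15–19: 5 × 0.0331 × 0.9354 = 0.15481
  20–24: 5 × 0.0779 × 0.9232 = 0.35959
  25–29: 5 × 0.1636 × 0.9149 = 0.74839
  30–34: 5 × 0.1833 × 0.9103 = 0.83429
  35–39: 5 × 0.1220 × 0.8958 = 0.54644
  40–44: 5 × 0.0476 × 0.8918 = 0.21225
Sum = 2.85577
NRR = 0.486 × 2.85577 = 1.38790

1.388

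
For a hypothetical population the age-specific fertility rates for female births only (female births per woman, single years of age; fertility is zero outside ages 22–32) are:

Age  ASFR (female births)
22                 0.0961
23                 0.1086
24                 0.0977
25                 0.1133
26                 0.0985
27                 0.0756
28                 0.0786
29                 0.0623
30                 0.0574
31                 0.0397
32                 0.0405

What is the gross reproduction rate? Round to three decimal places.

0.868

Sum of female ASFRs = 0.0961 + 0.1086 + 0.0977 + 0.1133 + 0.0985 + 0.0756 + 0.0786 + 0.0623 + 0.0574 + 0.0397 + 0.0405 = 0.8683
GRR = 0.8683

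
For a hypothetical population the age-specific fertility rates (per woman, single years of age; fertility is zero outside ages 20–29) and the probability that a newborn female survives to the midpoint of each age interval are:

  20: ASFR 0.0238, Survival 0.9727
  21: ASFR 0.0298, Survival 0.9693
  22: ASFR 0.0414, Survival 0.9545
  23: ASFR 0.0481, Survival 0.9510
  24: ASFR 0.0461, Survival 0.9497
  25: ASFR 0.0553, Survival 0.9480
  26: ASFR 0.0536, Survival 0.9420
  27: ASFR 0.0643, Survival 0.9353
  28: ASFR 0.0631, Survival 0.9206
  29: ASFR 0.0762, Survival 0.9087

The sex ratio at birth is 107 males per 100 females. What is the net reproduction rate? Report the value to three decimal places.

0.228

Proportion female at birth = 100 / (100 + 107) = 0.48309.
Each age group contributes 1 × ASFR × survival:
  20: 1 × 0.0238 × 0.9727 = 0.02315
  21: 1 × 0.0298 × 0.9693 = 0.02889
  22: 1 × 0.0414 × 0.9545 = 0.03952
  23: 1 × 0.0481 × 0.9510 = 0.04574
  24: 1 × 0.0461 × 0.9497 = 0.04378
  25: 1 × 0.0553 × 0.9480 = 0.05242
  26: 1 × 0.0536 × 0.9420 = 0.05049
  27: 1 × 0.0643 × 0.9353 = 0.06014
  28: 1 × 0.0631 × 0.9206 = 0.05809
  29: 1 × 0.0762 × 0.9087 = 0.06924
Sum = 0.47146
NRR = 0.48309 × 0.47146 = 0.22776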